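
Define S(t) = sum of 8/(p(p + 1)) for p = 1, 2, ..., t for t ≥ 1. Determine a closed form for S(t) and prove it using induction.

We claim S(t) = 8t/(t + 1) for all t ≥ 1.
Base step (t = 1): S(1) = 4, and the closed form gives 4. They agree.
For the inductive step, assume it holds for an arbitrary p ≥ 1, so S(p) = 8p/(p + 1).
Then S(p+1) = S(p) + (8/((p + 1)(p + 2))) = (8p/(p + 1)) + (8/((p + 1)(p + 2))).
Simplifying, S(p+1) = 8(p + 1)/(p + 2) = 8(p+1)/((p+1) + 1),
which is the closed form with t = p+1.
Hence, by induction on t, the claim holds for every t ≥ 1.

S(t) = 8t/(t + 1)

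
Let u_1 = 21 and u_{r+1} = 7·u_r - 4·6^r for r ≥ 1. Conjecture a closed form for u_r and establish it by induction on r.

u_r = 4·6^r - 3·7^(r - 1)

Computing the first terms: u_1 = 21, u_2 = 123, u_3 = 717. This suggests u_r = 4·6^r - 3·7^(r - 1).
Base case (r = 1): the formula gives 21 = 21 = u_1.
Inductive step: suppose the statement holds for some m ≥ 1, so u_m = 4·6^m - 3·7^(m - 1).
Then u_{m+1} = 7·u_m - 4·6^m = 7·(4·6^m - 3·7^(m - 1)) - 4·6^m = 4·6^(m + 1) - 3·7^m = 4·6^(m+1) - 3·7^((m+1) - 1),
which is the claimed formula at r = m+1.
Hence, by induction on r, the claim holds for every r ≥ 1.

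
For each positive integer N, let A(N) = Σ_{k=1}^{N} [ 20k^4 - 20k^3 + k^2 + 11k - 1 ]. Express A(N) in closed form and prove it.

A(N) = N(4N^4 + 5N^3 - 3N^2 + N + 4)

We claim A(N) = N(4N^4 + 5N^3 - 3N^2 + N + 4) for all N ≥ 1.
Base step (N = 1): A(1) = 11, and the closed form gives 11. They agree.
Inductive step: suppose the statement holds for some k ≥ 1, so A(k) = k(4k^4 + 5k^3 - 3k^2 + k + 4).
Then A(k+1) = A(k) + (20k^4 + 60k^3 + 61k^2 + 33k + 11) = (k(4k^4 + 5k^3 - 3k^2 + k + 4)) + (20k^4 + 60k^3 + 61k^2 + 33k + 11).
Simplifying, A(k+1) = (k + 1)(4k^4 + 21k^3 + 36k^2 + 26k + 11) = (k+1)(4(k+1)^4 + 5(k+1)^3 - 3(k+1)^2 + (k+1) + 4),
which is the closed form with N = k+1.
This completes the induction.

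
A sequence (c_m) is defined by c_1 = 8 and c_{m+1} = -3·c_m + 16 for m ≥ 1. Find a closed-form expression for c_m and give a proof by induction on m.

Computing the first terms: c_1 = 8, c_2 = -8, c_3 = 40. This suggests c_m = 4(-3)^(m - 1) + 4.
For the base case m = 1: the formula gives 8 = 8 = c_1.
Suppose the result is true for m = r, so c_r = 4(-3)^(r - 1) + 4.
Then c_{r+1} = -3·c_r + 16 = -3·(4(-3)^(r - 1) + 4) + 16 = 4(-3)^r + 4 = 4(-3)^((r+1) - 1) + 4,
which is the claimed formula at m = r+1.
Hence, by induction on m, the claim holds for every m ≥ 1.

c_m = 4(-3)^(m - 1) + 4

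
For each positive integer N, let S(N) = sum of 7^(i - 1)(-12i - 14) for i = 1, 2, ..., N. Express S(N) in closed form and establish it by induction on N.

S(N) = -2·7^N(N + 1) + 2

We claim S(N) = -2·7^N(N + 1) + 2 for all N ≥ 1.
Base case (N = 1): S(1) = -26, and the closed form gives -26. They agree.
Inductive step: assume the claim holds for N = i, so S(i) = -2·7^i(i + 1) + 2.
Then S(i+1) = S(i) + (7^i(-12i - 26)) = (-2·7^i(i + 1) + 2) + (7^i(-12i - 26)).
Simplifying, S(i+1) = -14·7^i·i - 28·7^i + 2 = -2·7^(i+1)((i+1) + 1) + 2,
which is the closed form with N = i+1.
Hence, by induction on N, the claim holds for every N ≥ 1.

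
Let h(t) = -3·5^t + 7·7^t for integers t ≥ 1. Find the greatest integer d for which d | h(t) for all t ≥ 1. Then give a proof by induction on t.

Computing the first values: h(1) = 34 and h(2) = 268; gcd(34, 268) = 2, so d ≤ 2.
We prove 2 | -3·5^t + 7·7^t for all t ≥ 1 by induction on t.
For the base case t = 1: h(1) = 34 = 2·(17), so 2 | h(1).
For the inductive step, assume it holds for an arbitrary r ≥ 1, i.e. 2 | h(r). Then
h(r+1) − 7·h(r) = (-3·5^(r+1) + 7·7^(r+1)) − 7·(-3·5^r + 7·7^r) = (-3)·5^r·(5 − 7) = (6)·5^r. Since 2 | h(r) by the inductive hypothesis, 2 | 7·h(r); and 2 | 6 since 6 = 2·3. Therefore 2 | h(r+1).
Hence, by induction on t, the claim holds for every t ≥ 1.
Therefore the largest such d is 2.

d = 2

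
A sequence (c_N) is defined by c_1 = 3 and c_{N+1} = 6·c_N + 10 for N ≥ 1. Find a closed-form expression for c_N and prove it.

c_N = 5·6^(N - 1) - 2

Computing the first terms: c_1 = 3, c_2 = 28, c_3 = 178. This suggests c_N = 5·6^(N - 1) - 2.
Base step (N = 1): the formula gives 3 = 3 = c_1.
Inductive step: suppose the statement holds for some k ≥ 1, so c_k = 5·6^(k - 1) - 2.
Then c_{k+1} = 6·c_k + 10 = 6·(5·6^(k - 1) - 2) + 10 = 5·6^k - 2 = 5·6^((k+1) - 1) - 2,
which is the claimed formula at N = k+1.
This completes the induction.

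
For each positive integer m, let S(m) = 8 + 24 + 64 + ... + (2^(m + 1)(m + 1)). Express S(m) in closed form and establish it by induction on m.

We claim S(m) = 2^(m + 2)m for all m ≥ 1.
When m = 1: S(1) = 8, and the closed form gives 8. They agree.
For the inductive step, assume it holds for an arbitrary k ≥ 1, so S(k) = 2^(k + 2)k.
Then S(k+1) = S(k) + (2^(k + 2)(k + 2)) = (2^(k + 2)k) + (2^(k + 2)(k + 2)).
Simplifying, S(k+1) = 2^(k + 3)(k + 1) = 2^((k+1) + 2)(k+1),
which is the closed form with m = k+1.
By the principle of mathematical induction, the result holds for all m ≥ 1.

S(m) = 2^(m + 2)m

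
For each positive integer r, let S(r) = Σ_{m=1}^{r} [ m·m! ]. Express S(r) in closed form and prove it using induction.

S(r) = (r + 1)r! - 1

We claim S(r) = (r + 1)r! - 1 for all r ≥ 1.
When r = 1: S(1) = 1, and the closed form gives 1. They agree.
Suppose the result is true for r = m, so S(m) = (m + 1)m! - 1.
Then S(m+1) = S(m) + ((m + 1)(m + 1)!) = ((m + 1)m! - 1) + ((m + 1)(m + 1)!).
Simplifying, S(m+1) = ((m+1) + 1)(m+1)! - 1,
which is the closed form with r = m+1.
By induction, the statement is established for all r ≥ 1.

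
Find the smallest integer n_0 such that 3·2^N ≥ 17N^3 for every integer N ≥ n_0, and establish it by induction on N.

n_0 = 14

At N = 13: 24576 < 37349, so the inequality fails and n_0 ≥ 14. We prove 3·2^N ≥ 17N^3 for all N ≥ 14.
Base case (N = 14): 3·2^N = 49152 and 17N^3 = 46648, so 49152 ≥ 46648.
Inductive step: suppose the statement holds for some j ≥ 14, so 3·2^j ≥ 17j^3.
Then 3·2^(j + 1) = 2·(3·2^j) ≥ 2·(17j^3).
Also, for j ≥ 14 we have 2·(17j^3) ≥ 17(j+1)^3, since 2 ≥ (1 + 1/j)^3 for all j ≥ 14.
Combining, 3·2^(j + 1) ≥ 17(j+1)^3.
By the principle of mathematical induction, the result holds for all N ≥ 14.
Hence the smallest such n_0 is 14.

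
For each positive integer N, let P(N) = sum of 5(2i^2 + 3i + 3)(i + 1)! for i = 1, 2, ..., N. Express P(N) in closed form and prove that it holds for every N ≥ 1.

We claim P(N) = (10N + 5)(N + 2)! - 10 for all N ≥ 1.
Base step (N = 1): P(1) = 80, and the closed form gives 80. They agree.
Inductive step: assume the claim holds for N = i, so P(i) = (10i + 5)(i + 2)! - 10.
Then P(i+1) = P(i) + (5(2i^2 + 7i + 8)(i + 2)!) = ((10i + 5)(i + 2)! - 10) + (5(2i^2 + 7i + 8)(i + 2)!).
Simplifying, P(i+1) = (10(i+1) + 5)((i+1) + 2)! - 10,
which is the closed form with N = i+1.
This completes the induction.

P(N) = (10N + 5)(N + 2)! - 10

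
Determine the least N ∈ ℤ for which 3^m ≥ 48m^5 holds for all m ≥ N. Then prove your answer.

At m = 16: 43046721 < 50331648, so the inequality fails and N ≥ 17. We prove 3^m ≥ 48m^5 for all m ≥ 17.
For the base case m = 17: 3^m = 129140163 and 48m^5 = 68153136, so 129140163 ≥ 68153136.
Inductive step: suppose the statement holds for some r ≥ 17, so 3^r ≥ 48r^5.
Then 3^(r + 1) = 3·(3^r) ≥ 3·(48r^5).
Also, for r ≥ 17 we have 3·(48r^5) ≥ 48(r+1)^5, since 3 ≥ (1 + 1/r)^5 for all r ≥ 17.
Combining, 3^(r + 1) ≥ 48(r+1)^5.
By the principle of mathematical induction, the result holds for all m ≥ 17.
Hence the smallest such N is 17.

N = 17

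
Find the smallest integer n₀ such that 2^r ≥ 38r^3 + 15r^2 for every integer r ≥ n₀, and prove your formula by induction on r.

n₀ = 18

At r = 17: 131072 < 191029, so the inequality fails and n₀ ≥ 18. We prove 2^r ≥ 38r^3 + 15r^2 for all r ≥ 18.
When r = 18: 2^r = 262144 and 38r^3 + 15r^2 = 226476, so 262144 ≥ 226476.
For the inductive step, assume it holds for an arbitrary p ≥ 18, so 2^p ≥ 38p^3 + 15p^2.
Then 2^(p + 1) = 2·(2^p) ≥ 2·(38p^3 + 15p^2).
Also, for p ≥ 18 we have 2·(38p^3 + 15p^2) ≥ 38(p+1)^3 + 15(p+1)^2, since 2·(38p^3 + 15p^2) − (38(p+1)^3 + 15(p+1)^2) = 38p^3 - 99p^2 - 144p - 53, which is nonnegative for all p ≥ 18.
Combining, 2^(p + 1) ≥ 38(p+1)^3 + 15(p+1)^2.
This completes the induction.
Hence the smallest such n₀ is 18.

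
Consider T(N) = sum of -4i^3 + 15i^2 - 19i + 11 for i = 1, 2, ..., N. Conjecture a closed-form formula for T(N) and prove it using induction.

We claim T(N) = -N(N^3 - 3N^2 + 3N - 4) for all N ≥ 1.
Base case (N = 1): T(1) = 3, and the closed form gives 3. They agree.
Inductive step: suppose the statement holds for some i ≥ 1, so T(i) = i(-i^3 + 3i^2 - 3i + 4).
Then T(i+1) = T(i) + (-4i^3 + 3i^2 - i + 3) = (i(-i^3 + 3i^2 - 3i + 4)) + (-4i^3 + 3i^2 - i + 3).
Simplifying, T(i+1) = -(i + 1)(i^3 - 3) = -(i+1)((i+1)^3 - 3(i+1)^2 + 3(i+1) - 4),
which is the closed form with N = i+1.
By the principle of mathematical induction, the result holds for all N ≥ 1.

T(N) = -N(N^3 - 3N^2 + 3N - 4)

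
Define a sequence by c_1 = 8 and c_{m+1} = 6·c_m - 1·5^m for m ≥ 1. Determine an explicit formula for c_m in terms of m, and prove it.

Computing the first terms: c_1 = 8, c_2 = 43, c_3 = 233. This suggests c_m = 5^m + 3·6^(m - 1).
When m = 1: the formula gives 8 = 8 = c_1.
Inductive step: suppose the statement holds for some r ≥ 1, so c_r = 5^r + 3·6^(r - 1).
Then c_{r+1} = 6·c_r - 1·5^r = 6·(5^r + 3·6^(r - 1)) - 1·5^r = 5^(r + 1) + 3·6^r = 5^(r+1) + 3·6^((r+1) - 1),
which is the claimed formula at m = r+1.
This completes the induction.

c_m = 5^m + 3·6^(m - 1)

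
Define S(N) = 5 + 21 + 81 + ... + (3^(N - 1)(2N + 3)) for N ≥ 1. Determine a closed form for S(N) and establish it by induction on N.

S(N) = 3^N(N + 1) - 1

We claim S(N) = 3^N(N + 1) - 1 for all N ≥ 1.
For the base case N = 1: S(1) = 5, and the closed form gives 5. They agree.
Inductive step: assume the claim holds for N = p, so S(p) = 3^p(p + 1) - 1.
Then S(p+1) = S(p) + (3^p(2p + 5)) = (3^p(p + 1) - 1) + (3^p(2p + 5)).
Simplifying, S(p+1) = 3·3^p·p + 6·3^p - 1 = 3^(p+1)((p+1) + 1) - 1,
which is the closed form with N = p+1.
This completes the induction.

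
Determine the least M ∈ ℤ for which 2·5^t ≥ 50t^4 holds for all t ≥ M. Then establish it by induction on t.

M = 7

At t = 6: 31250 < 64800, so the inequality fails and M ≥ 7. We prove 2·5^t ≥ 50t^4 for all t ≥ 7.
Base case (t = 7): 2·5^t = 156250 and 50t^4 = 120050, so 156250 ≥ 120050.
Inductive step: assume the claim holds for t = i, so 2·5^i ≥ 50i^4.
Then 2·5^(i + 1) = 5·(2·5^i) ≥ 5·(50i^4).
Also, for i ≥ 7 we have 5·(50i^4) ≥ 50(i+1)^4, since 5 ≥ (1 + 1/i)^4 for all i ≥ 7.
Combining, 2·5^(i + 1) ≥ 50(i+1)^4.
By induction, the statement is established for all t ≥ 7.
Hence the smallest such M is 7.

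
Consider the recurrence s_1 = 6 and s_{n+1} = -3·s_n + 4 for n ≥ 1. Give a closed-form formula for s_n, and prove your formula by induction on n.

Computing the first terms: s_1 = 6, s_2 = -14, s_3 = 46. This suggests s_n = 5(-3)^(n - 1) + 1.
Base case (n = 1): the formula gives 6 = 6 = s_1.
Inductive step: suppose the statement holds for some r ≥ 1, so s_r = 5(-3)^(r - 1) + 1.
Then s_{r+1} = -3·s_r + 4 = -3·(5(-3)^(r - 1) + 1) + 4 = 5(-3)^r + 1 = 5(-3)^((r+1) - 1) + 1,
which is the claimed formula at n = r+1.
Hence, by induction on n, the claim holds for every n ≥ 1.

s_n = 5(-3)^(n - 1) + 1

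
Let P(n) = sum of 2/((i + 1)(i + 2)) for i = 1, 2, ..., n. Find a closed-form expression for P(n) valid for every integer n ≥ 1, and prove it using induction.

We claim P(n) = n/(n + 2) for all n ≥ 1.
Base case (n = 1): P(1) = 1/3, and the closed form gives 1/3. They agree.
Inductive step: assume the claim holds for n = i, so P(i) = i/(i + 2).
Then P(i+1) = P(i) + (2/((i + 2)(i + 3))) = (i/(i + 2)) + (2/((i + 2)(i + 3))).
Simplifying, P(i+1) = (i + 1)/(i + 3) = (i+1)/((i+1) + 2),
which is the closed form with n = i+1.
This completes the induction.

P(n) = n/(n + 2)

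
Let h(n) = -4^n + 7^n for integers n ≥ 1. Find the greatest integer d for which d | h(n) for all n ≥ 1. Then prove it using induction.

Computing the first values: h(1) = 3 and h(2) = 33; gcd(3, 33) = 3, so d ≤ 3.
We prove 3 | -4^n + 7^n for all n ≥ 1 by induction on n.
Base step (n = 1): h(1) = 3 = 3·(1), so 3 | h(1).
For the inductive step, assume it holds for an arbitrary k ≥ 1, i.e. 3 | h(k). Then
7^{k+1} − 4^{k+1} = 7·7^k − 4·4^k = 7·(7^k − 4^k) + (3)·4^k. The first term is divisible by 3 by the inductive hypothesis, and the second term (3)·4^k is divisible by 3 since 3 | 3. Hence 3 | h(k+1).
By the principle of mathematical induction, the result holds for all n ≥ 1.
Therefore the largest such d is 3.

d = 3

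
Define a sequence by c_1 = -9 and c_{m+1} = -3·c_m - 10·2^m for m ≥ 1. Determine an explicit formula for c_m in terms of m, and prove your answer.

Computing the first terms: c_1 = -9, c_2 = 7, c_3 = -61. This suggests c_m = -5(-3)^(m - 1) - 2^(m + 1).
Base case (m = 1): the formula gives -9 = -9 = c_1.
Inductive step: assume the claim holds for m = j, so c_j = -5(-3)^(j - 1) - 2^(j + 1).
Then c_{j+1} = -3·c_j - 10·2^j = -3·(-5(-3)^(j - 1) - 2^(j + 1)) - 10·2^j = -5(-3)^j - 2^(j + 2) = -5(-3)^((j+1) - 1) - 2^((j+1) + 1),
which is the claimed formula at m = j+1.
By induction, the statement is established for all m ≥ 1.

c_m = -5(-3)^(m - 1) - 2^(m + 1)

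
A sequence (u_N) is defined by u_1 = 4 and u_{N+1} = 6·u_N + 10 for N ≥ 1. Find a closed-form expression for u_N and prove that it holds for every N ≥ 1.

Computing the first terms: u_1 = 4, u_2 = 34, u_3 = 214. This suggests u_N = 6^N - 2.
For the base case N = 1: the formula gives 4 = 4 = u_1.
Inductive step: suppose the statement holds for some k ≥ 1, so u_k = 6^k - 2.
Then u_{k+1} = 6·u_k + 10 = 6·(6^k - 2) + 10 = 6^(k + 1) - 2,
which is the claimed formula at N = k+1.
By the principle of mathematical induction, the result holds for all N ≥ 1.

u_N = 6^N - 2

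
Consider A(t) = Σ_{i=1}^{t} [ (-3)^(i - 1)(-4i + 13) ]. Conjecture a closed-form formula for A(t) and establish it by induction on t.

We claim A(t) = (-3)^t(t - 3) + 3 for all t ≥ 1.
Base step (t = 1): A(1) = 9, and the closed form gives 9. They agree.
Suppose the result is true for t = i, so A(i) = (-3)^i(i - 3) + 3.
Then A(i+1) = A(i) + ((-3)^i(-4i + 9)) = ((-3)^i(i - 3) + 3) + ((-3)^i(-4i + 9)).
Simplifying, A(i+1) = -3(-3)^i·i + 6(-3)^i + 3 = (-3)^(i+1)((i+1) - 3) + 3,
which is the closed form with t = i+1.
Hence, by induction on t, the claim holds for every t ≥ 1.

A(t) = (-3)^t(t - 3) + 3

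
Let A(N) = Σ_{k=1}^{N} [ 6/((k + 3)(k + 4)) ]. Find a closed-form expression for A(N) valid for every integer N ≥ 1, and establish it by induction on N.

A(N) = 3N/(2(N + 4))

We claim A(N) = 3N/(2(N + 4)) for all N ≥ 1.
When N = 1: A(1) = 3/10, and the closed form gives 3/10. They agree.
Inductive step: suppose the statement holds for some k ≥ 1, so A(k) = 3k/(2(k + 4)).
Then A(k+1) = A(k) + (6/((k + 4)(k + 5))) = (3k/(2(k + 4))) + (6/((k + 4)(k + 5))).
Simplifying, A(k+1) = 3(k + 1)/(2(k + 5)) = 3(k+1)/(2((k+1) + 4)),
which is the closed form with N = k+1.
Hence, by induction on N, the claim holds for every N ≥ 1.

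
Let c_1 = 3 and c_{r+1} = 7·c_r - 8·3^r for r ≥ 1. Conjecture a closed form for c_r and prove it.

c_r = 2·3^r - 3·7^(r - 1)

Computing the first terms: c_1 = 3, c_2 = -3, c_3 = -93. This suggests c_r = 2·3^r - 3·7^(r - 1).
For the base case r = 1: the formula gives 3 = 3 = c_1.
Suppose the result is true for r = k, so c_k = 2·3^k - 3·7^(k - 1).
Then c_{k+1} = 7·c_k - 8·3^k = 7·(2·3^k - 3·7^(k - 1)) - 8·3^k = 2·3^(k + 1) - 3·7^k = 2·3^(k+1) - 3·7^((k+1) - 1),
which is the claimed formula at r = k+1.
By the principle of mathematical induction, the result holds for all r ≥ 1.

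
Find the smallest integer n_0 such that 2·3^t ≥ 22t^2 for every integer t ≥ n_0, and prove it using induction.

n_0 = 6

At t = 5: 486 < 550, so the inequality fails and n_0 ≥ 6. We prove 2·3^t ≥ 22t^2 for all t ≥ 6.
When t = 6: 2·3^t = 1458 and 22t^2 = 792, so 1458 ≥ 792.
Inductive step: assume the claim holds for t = r, so 2·3^r ≥ 22r^2.
Then 2·3^(r + 1) = 3·(2·3^r) ≥ 3·(22r^2).
Also, for r ≥ 6 we have 3·(22r^2) ≥ 22(r+1)^2, since 3 ≥ (1 + 1/r)^2 for all r ≥ 6.
Combining, 2·3^(r + 1) ≥ 22(r+1)^2.
This completes the induction.
Hence the smallest such n_0 is 6.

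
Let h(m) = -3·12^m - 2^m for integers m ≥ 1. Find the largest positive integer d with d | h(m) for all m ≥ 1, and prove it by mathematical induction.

d = 2

Computing the first values: h(1) = -38 and h(2) = -436; gcd(-38, -436) = 2, so d ≤ 2.
We prove 2 | -3·12^m - 2^m for all m ≥ 1 by induction on m.
When m = 1: h(1) = -38 = 2·(-19), so 2 | h(1).
Inductive step: suppose the statement holds for some r ≥ 1, i.e. 2 | h(r). Then
h(r+1) − 12·h(r) = (-3·12^(r+1) - 2^(r+1)) − 12·(-3·12^r - 2^r) = (-1)·2^r·(2 − 12) = (10)·2^r. Since 2 | h(r) by the inductive hypothesis, 2 | 12·h(r); and 2 | 10 since 10 = 2·5. Therefore 2 | h(r+1).
By induction, the statement is established for all m ≥ 1.
Therefore the largest such d is 2.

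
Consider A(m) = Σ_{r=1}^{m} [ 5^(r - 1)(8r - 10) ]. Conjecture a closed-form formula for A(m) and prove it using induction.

A(m) = 5^m(2m - 3) + 3

We claim A(m) = 5^m(2m - 3) + 3 for all m ≥ 1.
Base case (m = 1): A(1) = -2, and the closed form gives -2. They agree.
Suppose the result is true for m = r, so A(r) = 5^r(2r - 3) + 3.
Then A(r+1) = A(r) + (5^r(8r - 2)) = (5^r(2r - 3) + 3) + (5^r(8r - 2)).
Simplifying, A(r+1) = 10·5^r·r - 5·5^r + 3 = 5^(r+1)(2(r+1) - 3) + 3,
which is the closed form with m = r+1.
By the principle of mathematical induction, the result holds for all m ≥ 1.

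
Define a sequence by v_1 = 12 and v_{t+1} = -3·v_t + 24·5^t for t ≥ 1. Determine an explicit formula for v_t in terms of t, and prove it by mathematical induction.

v_t = (-3)^t + 3·5^t

Computing the first terms: v_1 = 12, v_2 = 84, v_3 = 348. This suggests v_t = (-3)^t + 3·5^t.
When t = 1: the formula gives 12 = 12 = v_1.
For the inductive step, assume it holds for an arbitrary p ≥ 1, so v_p = (-3)^p + 3·5^p.
Then v_{p+1} = -3·v_p + 24·5^p = -3·((-3)^p + 3·5^p) + 24·5^p = (-3)^(p + 1) + 3·5^(p + 1),
which is the claimed formula at t = p+1.
This completes the induction.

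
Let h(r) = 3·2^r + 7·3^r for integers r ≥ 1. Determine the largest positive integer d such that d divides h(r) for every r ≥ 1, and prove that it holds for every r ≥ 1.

Computing the first values: h(1) = 27 and h(2) = 75; gcd(27, 75) = 3, so d ≤ 3.
We prove 3 | 3·2^r + 7·3^r for all r ≥ 1 by induction on r.
Base case (r = 1): h(1) = 27 = 3·(9), so 3 | h(1).
For the inductive step, assume it holds for an arbitrary j ≥ 1, i.e. 3 | h(j). Then
h(j+1) − 3·h(j) = (3·2^(j+1) + 7·3^(j+1)) − 3·(3·2^j + 7·3^j) = (3)·2^j·(2 − 3) = (-3)·2^j. Since 3 | h(j) by the inductive hypothesis, 3 | 3·h(j); and 3 | -3 since -3 = 3·-1. Therefore 3 | h(j+1).
This completes the induction.
Therefore the largest such d is 3.

d = 3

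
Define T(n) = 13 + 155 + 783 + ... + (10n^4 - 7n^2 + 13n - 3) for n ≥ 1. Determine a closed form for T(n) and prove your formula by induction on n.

T(n) = n(2n^4 + 5n^3 + n^2 + 3n + 2)

We claim T(n) = n(2n^4 + 5n^3 + n^2 + 3n + 2) for all n ≥ 1.
Base step (n = 1): T(1) = 13, and the closed form gives 13. They agree.
For the inductive step, assume it holds for an arbitrary i ≥ 1, so T(i) = i(2i^4 + 5i^3 + i^2 + 3i + 2).
Then T(i+1) = T(i) + (13i + 10(i + 1)^4 - 7(i + 1)^2 + 10) = (i(2i^4 + 5i^3 + i^2 + 3i + 2)) + (13i + 10(i + 1)^4 - 7(i + 1)^2 + 10).
Simplifying, T(i+1) = (i + 1)(2i^4 + 13i^3 + 28i^2 + 28i + 13) = (i+1)(2(i+1)^4 + 5(i+1)^3 + (i+1)^2 + 3(i+1) + 2),
which is the closed form with n = i+1.
This completes the induction.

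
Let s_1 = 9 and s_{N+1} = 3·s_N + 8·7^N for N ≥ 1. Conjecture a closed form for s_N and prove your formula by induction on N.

Computing the first terms: s_1 = 9, s_2 = 83, s_3 = 641. This suggests s_N = -5·3^(N - 1) + 2·7^N.
When N = 1: the formula gives 9 = 9 = s_1.
Inductive step: assume the claim holds for N = k, so s_k = -5·3^(k - 1) + 2·7^k.
Then s_{k+1} = 3·s_k + 8·7^k = 3·(-5·3^(k - 1) + 2·7^k) + 8·7^k = -5·3^k + 2·7^(k + 1) = -5·3^((k+1) - 1) + 2·7^(k+1),
which is the claimed formula at N = k+1.
Hence, by induction on N, the claim holds for every N ≥ 1.

s_N = -5·3^(N - 1) + 2·7^N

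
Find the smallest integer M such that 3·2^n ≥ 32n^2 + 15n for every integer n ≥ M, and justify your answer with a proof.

M = 11

At n = 10: 3072 < 3350, so the inequality fails and M ≥ 11. We prove 3·2^n ≥ 32n^2 + 15n for all n ≥ 11.
When n = 11: 3·2^n = 6144 and 32n^2 + 15n = 4037, so 6144 ≥ 4037.
Suppose the result is true for n = j, so 3·2^j ≥ 32j^2 + 15j.
Then 3·2^(j + 1) = 2·(3·2^j) ≥ 2·(32j^2 + 15j).
Also, for j ≥ 11 we have 2·(32j^2 + 15j) ≥ 32(j+1)^2 + 15(j+1), since 2·(32j^2 + 15j) − (32(j+1)^2 + 15(j+1)) = 32j^2 - 49j - 47, which is nonnegative for all j ≥ 11.
Combining, 3·2^(j + 1) ≥ 32(j+1)^2 + 15(j+1).
This completes the induction.
Hence the smallest such M is 11.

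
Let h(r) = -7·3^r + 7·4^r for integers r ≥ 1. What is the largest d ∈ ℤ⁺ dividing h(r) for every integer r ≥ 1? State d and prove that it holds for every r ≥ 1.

d = 7

Computing the first values: h(1) = 7 and h(2) = 49; gcd(7, 49) = 7, so d ≤ 7.
We prove 7 | -7·3^r + 7·4^r for all r ≥ 1 by induction on r.
When r = 1: h(1) = 7 = 7·(1), so 7 | h(1).
For the inductive step, assume it holds for an arbitrary i ≥ 1, i.e. 7 | h(i). Then
h(i+1) − 4·h(i) = (-7·3^(i+1) + 7·4^(i+1)) − 4·(-7·3^i + 7·4^i) = (-7)·3^i·(3 − 4) = (7)·3^i. Since 7 | h(i) by the inductive hypothesis, 7 | 4·h(i); and 7 | 7 since 7 = 7·1. Therefore 7 | h(i+1).
By induction, the statement is established for all r ≥ 1.
Therefore the largest such d is 7.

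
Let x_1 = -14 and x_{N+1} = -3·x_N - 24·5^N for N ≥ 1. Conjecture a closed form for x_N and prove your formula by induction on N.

Computing the first terms: x_1 = -14, x_2 = -78, x_3 = -366. This suggests x_N = (-3)^(N - 1) - 3·5^N.
When N = 1: the formula gives -14 = -14 = x_1.
Inductive step: assume the claim holds for N = j, so x_j = (-3)^(j - 1) - 3·5^j.
Then x_{j+1} = -3·x_j - 24·5^j = -3·((-3)^(j - 1) - 3·5^j) - 24·5^j = (-3)^j - 3·5^(j + 1) = (-3)^((j+1) - 1) - 3·5^(j+1),
which is the claimed formula at N = j+1.
This completes the induction.

x_N = (-3)^(N - 1) - 3·5^N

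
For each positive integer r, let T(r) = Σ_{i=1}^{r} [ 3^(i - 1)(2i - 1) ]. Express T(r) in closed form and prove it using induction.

We claim T(r) = 3^r(r - 1) + 1 for all r ≥ 1.
When r = 1: T(1) = 1, and the closed form gives 1. They agree.
Suppose the result is true for r = i, so T(i) = 3^i(i - 1) + 1.
Then T(i+1) = T(i) + (3^i(2i + 1)) = (3^i(i - 1) + 1) + (3^i(2i + 1)).
Simplifying, T(i+1) = 3^(i + 1)i + 1 = 3^(i+1)((i+1) - 1) + 1,
which is the closed form with r = i+1.
Hence, by induction on r, the claim holds for every r ≥ 1.

T(r) = 3^r(r - 1) + 1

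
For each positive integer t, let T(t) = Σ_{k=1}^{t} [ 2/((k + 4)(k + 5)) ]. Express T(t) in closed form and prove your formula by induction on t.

We claim T(t) = 2t/(5(t + 5)) for all t ≥ 1.
When t = 1: T(1) = 1/15, and the closed form gives 1/15. They agree.
Inductive step: assume the claim holds for t = k, so T(k) = 2k/(5(k + 5)).
Then T(k+1) = T(k) + (2/((k + 5)(k + 6))) = (2k/(5(k + 5))) + (2/((k + 5)(k + 6))).
Simplifying, T(k+1) = 2(k + 1)/(5(k + 6)) = 2(k+1)/(5((k+1) + 5)),
which is the closed form with t = k+1.
This completes the induction.

T(t) = 2t/(5(t + 5))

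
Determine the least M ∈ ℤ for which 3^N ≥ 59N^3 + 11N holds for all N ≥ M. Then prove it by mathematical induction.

At N = 10: 59049 < 59110, so the inequality fails and M ≥ 11. We prove 3^N ≥ 59N^3 + 11N for all N ≥ 11.
When N = 11: 3^N = 177147 and 59N^3 + 11N = 78650, so 177147 ≥ 78650.
Suppose the result is true for N = i, so 3^i ≥ 59i^3 + 11i.
Then 3^(i + 1) = 3·(3^i) ≥ 3·(59i^3 + 11i).
Also, for i ≥ 11 we have 3·(59i^3 + 11i) ≥ 59(i+1)^3 + 11(i+1), since 3·(59i^3 + 11i) − (59(i+1)^3 + 11(i+1)) = 118i^3 - 177i^2 - 155i - 70, which is nonnegative for all i ≥ 11.
Combining, 3^(i + 1) ≥ 59(i+1)^3 + 11(i+1).
By the principle of mathematical induction, the result holds for all N ≥ 11.
Hence the smallest such M is 11.

M = 11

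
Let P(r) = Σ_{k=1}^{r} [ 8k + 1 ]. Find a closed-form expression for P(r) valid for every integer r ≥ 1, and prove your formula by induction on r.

We claim P(r) = r(4r + 5) for all r ≥ 1.
When r = 1: P(1) = 9, and the closed form gives 9. They agree.
For the inductive step, assume it holds for an arbitrary k ≥ 1, so P(k) = k(4k + 5).
Then P(k+1) = P(k) + (8k + 9) = (k(4k + 5)) + (8k + 9).
Simplifying, P(k+1) = (k + 1)(4k + 9) = (k+1)(4(k+1) + 5),
which is the closed form with r = k+1.
Hence, by induction on r, the claim holds for every r ≥ 1.

P(r) = r(4r + 5)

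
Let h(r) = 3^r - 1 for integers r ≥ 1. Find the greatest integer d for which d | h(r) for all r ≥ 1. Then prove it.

Computing the first values: h(1) = 2 and h(2) = 8; gcd(2, 8) = 2, so d ≤ 2.
We prove 2 | 3^r - 1 for all r ≥ 1 by induction on r.
Base step (r = 1): h(1) = 2 = 2·(1), so 2 | h(1).
Inductive step: suppose the statement holds for some k ≥ 1, i.e. 2 | h(k). Then
3^{k+1} − 1^{k+1} = 3·3^k − 1·1^k = 3·(3^k − 1^k) + (2)·1^k. The first term is divisible by 2 by the inductive hypothesis, and the second term (2)·1^k is divisible by 2 since 2 | 2. Hence 2 | h(k+1).
This completes the induction.
Therefore the largest such d is 2.

d = 2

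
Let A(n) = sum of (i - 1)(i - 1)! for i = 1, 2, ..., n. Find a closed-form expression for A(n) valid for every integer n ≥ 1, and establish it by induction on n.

A(n) = n! - 1

We claim A(n) = n! - 1 for all n ≥ 1.
When n = 1: A(1) = 0, and the closed form gives 0. They agree.
Inductive step: assume the claim holds for n = i, so A(i) = i! - 1.
Then A(i+1) = A(i) + (i·i!) = (i! - 1) + (i·i!).
Simplifying, A(i+1) = (i+1)! - 1,
which is the closed form with n = i+1.
Hence, by induction on n, the claim holds for every n ≥ 1.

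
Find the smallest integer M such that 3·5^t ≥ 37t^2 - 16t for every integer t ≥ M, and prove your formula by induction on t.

At t = 2: 75 < 116, so the inequality fails and M ≥ 3. We prove 3·5^t ≥ 37t^2 - 16t for all t ≥ 3.
For the base case t = 3: 3·5^t = 375 and 37t^2 - 16t = 285, so 375 ≥ 285.
Inductive step: suppose the statement holds for some i ≥ 3, so 3·5^i ≥ 37i^2 - 16i.
Then 3·5^(i + 1) = 5·(3·5^i) ≥ 5·(37i^2 - 16i).
Also, for i ≥ 3 we have 5·(37i^2 - 16i) ≥ 37(i+1)^2 - 16(i+1), since 5·(37i^2 - 16i) − (37(i+1)^2 - 16(i+1)) = 148i^2 - 138i - 21, which is nonnegative for all i ≥ 3.
Combining, 3·5^(i + 1) ≥ 37(i+1)^2 - 16(i+1).
Hence, by induction on t, the claim holds for every t ≥ 3.
Hence the smallest such M is 3.

M = 3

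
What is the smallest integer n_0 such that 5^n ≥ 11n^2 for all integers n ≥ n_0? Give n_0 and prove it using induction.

n_0 = 3

At n = 2: 25 < 44, so the inequality fails and n_0 ≥ 3. We prove 5^n ≥ 11n^2 for all n ≥ 3.
When n = 3: 5^n = 125 and 11n^2 = 99, so 125 ≥ 99.
Inductive step: assume the claim holds for n = j, so 5^j ≥ 11j^2.
Then 5^(j + 1) = 5·(5^j) ≥ 5·(11j^2).
Also, for j ≥ 3 we have 5·(11j^2) ≥ 11(j+1)^2, since 5 ≥ (1 + 1/j)^2 for all j ≥ 3.
Combining, 5^(j + 1) ≥ 11(j+1)^2.
This completes the induction.
Hence the smallest such n_0 is 3.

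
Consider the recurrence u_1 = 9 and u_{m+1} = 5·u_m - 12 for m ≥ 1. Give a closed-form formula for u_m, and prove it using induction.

Computing the first terms: u_1 = 9, u_2 = 33, u_3 = 153. This suggests u_m = 6·5^(m - 1) + 3.
Base case (m = 1): the formula gives 9 = 9 = u_1.
For the inductive step, assume it holds for an arbitrary r ≥ 1, so u_r = 6·5^(r - 1) + 3.
Then u_{r+1} = 5·u_r - 12 = 5·(6·5^(r - 1) + 3) - 12 = 6·5^r + 3 = 6·5^((r+1) - 1) + 3,
which is the claimed formula at m = r+1.
Hence, by induction on m, the claim holds for every m ≥ 1.

u_m = 6·5^(m - 1) + 3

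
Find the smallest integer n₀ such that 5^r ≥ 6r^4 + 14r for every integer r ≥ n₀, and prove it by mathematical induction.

At r = 5: 3125 < 3820, so the inequality fails and n₀ ≥ 6. We prove 5^r ≥ 6r^4 + 14r for all r ≥ 6.
When r = 6: 5^r = 15625 and 6r^4 + 14r = 7860, so 15625 ≥ 7860.
For the inductive step, assume it holds for an arbitrary k ≥ 6, so 5^k ≥ 6k^4 + 14k.
Then 5^(k + 1) = 5·(5^k) ≥ 5·(6k^4 + 14k).
Also, for k ≥ 6 we have 5·(6k^4 + 14k) ≥ 6(k+1)^4 + 14(k+1), since 5·(6k^4 + 14k) − (6(k+1)^4 + 14(k+1)) = 24k^4 - 24k^3 - 36k^2 + 32k - 20, which is nonnegative for all k ≥ 6.
Combining, 5^(k + 1) ≥ 6(k+1)^4 + 14(k+1).
By induction, the statement is established for all r ≥ 6.
Hence the smallest such n₀ is 6.

n₀ = 6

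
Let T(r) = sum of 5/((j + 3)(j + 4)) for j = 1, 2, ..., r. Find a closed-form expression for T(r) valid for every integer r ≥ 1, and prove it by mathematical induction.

T(r) = 5r/(4(r + 4))

We claim T(r) = 5r/(4(r + 4)) for all r ≥ 1.
Base step (r = 1): T(1) = 1/4, and the closed form gives 1/4. They agree.
For the inductive step, assume it holds for an arbitrary j ≥ 1, so T(j) = 5j/(4(j + 4)).
Then T(j+1) = T(j) + (5/((j + 4)(j + 5))) = (5j/(4(j + 4))) + (5/((j + 4)(j + 5))).
Simplifying, T(j+1) = 5(j + 1)/(4(j + 5)) = 5(j+1)/(4((j+1) + 4)),
which is the closed form with r = j+1.
By induction, the statement is established for all r ≥ 1.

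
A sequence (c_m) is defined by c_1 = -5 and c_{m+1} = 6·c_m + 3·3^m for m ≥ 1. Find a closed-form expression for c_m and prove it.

c_m = -3^m - 2·6^(m - 1)

Computing the first terms: c_1 = -5, c_2 = -21, c_3 = -99. This suggests c_m = -3^m - 2·6^(m - 1).
Base step (m = 1): the formula gives -5 = -5 = c_1.
Inductive step: assume the claim holds for m = j, so c_j = -3^j - 2·6^(j - 1).
Then c_{j+1} = 6·c_j + 3·3^j = 6·(-3^j - 2·6^(j - 1)) + 3·3^j = -3^(j + 1) - 2·6^j = -3^(j+1) - 2·6^((j+1) - 1),
which is the claimed formula at m = j+1.
By induction, the statement is established for all m ≥ 1.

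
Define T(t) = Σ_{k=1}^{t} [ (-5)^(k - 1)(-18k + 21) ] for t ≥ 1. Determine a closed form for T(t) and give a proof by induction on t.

We claim T(t) = 3(-5)^t(t - 1) + 3 for all t ≥ 1.
Base step (t = 1): T(1) = 3, and the closed form gives 3. They agree.
Inductive step: suppose the statement holds for some k ≥ 1, so T(k) = 3(-5)^k(k - 1) + 3.
Then T(k+1) = T(k) + ((-5)^k(-18k + 3)) = (3(-5)^k(k - 1) + 3) + ((-5)^k(-18k + 3)).
Simplifying, T(k+1) = -15(-5)^k·k + 3 = 3(-5)^(k+1)((k+1) - 1) + 3,
which is the closed form with t = k+1.
By the principle of mathematical induction, the result holds for all t ≥ 1.

T(t) = 3(-5)^t(t - 1) + 3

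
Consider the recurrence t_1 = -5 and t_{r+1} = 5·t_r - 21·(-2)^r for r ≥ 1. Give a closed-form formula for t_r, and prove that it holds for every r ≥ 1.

t_r = 3(-2)^r + 5^(r - 1)

Computing the first terms: t_1 = -5, t_2 = 17, t_3 = 1. This suggests t_r = 3(-2)^r + 5^(r - 1).
For the base case r = 1: the formula gives -5 = -5 = t_1.
Inductive step: assume the claim holds for r = i, so t_i = 3(-2)^i + 5^(i - 1).
Then t_{i+1} = 5·t_i - 21·(-2)^i = 5·(3(-2)^i + 5^(i - 1)) - 21·(-2)^i = 3(-2)^(i + 1) + 5^i = 3(-2)^(i+1) + 5^((i+1) - 1),
which is the claimed formula at r = i+1.
By the principle of mathematical induction, the result holds for all r ≥ 1.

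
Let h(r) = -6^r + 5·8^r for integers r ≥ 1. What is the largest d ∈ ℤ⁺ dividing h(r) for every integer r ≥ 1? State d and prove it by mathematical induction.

d = 2

Computing the first values: h(1) = 34 and h(2) = 284; gcd(34, 284) = 2, so d ≤ 2.
We prove 2 | -6^r + 5·8^r for all r ≥ 1 by induction on r.
Base case (r = 1): h(1) = 34 = 2·(17), so 2 | h(1).
Suppose the result is true for r = i, i.e. 2 | h(i). Then
h(i+1) − 8·h(i) = (-6^(i+1) + 5·8^(i+1)) − 8·(-6^i + 5·8^i) = (-1)·6^i·(6 − 8) = (2)·6^i. Since 2 | h(i) by the inductive hypothesis, 2 | 8·h(i); and 2 | 2 since 2 = 2·1. Therefore 2 | h(i+1).
This completes the induction.
Therefore the largest such d is 2.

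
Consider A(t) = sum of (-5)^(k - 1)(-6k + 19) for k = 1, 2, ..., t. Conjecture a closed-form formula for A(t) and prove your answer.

A(t) = (-5)^t(t - 3) + 3

We claim A(t) = (-5)^t(t - 3) + 3 for all t ≥ 1.
Base case (t = 1): A(1) = 13, and the closed form gives 13. They agree.
Inductive step: assume the claim holds for t = k, so A(k) = (-5)^k(k - 3) + 3.
Then A(k+1) = A(k) + ((-5)^k(-6k + 13)) = ((-5)^k(k - 3) + 3) + ((-5)^k(-6k + 13)).
Simplifying, A(k+1) = -5(-5)^k·k + 10(-5)^k + 3 = (-5)^(k+1)((k+1) - 3) + 3,
which is the closed form with t = k+1.
By induction, the statement is established for all t ≥ 1.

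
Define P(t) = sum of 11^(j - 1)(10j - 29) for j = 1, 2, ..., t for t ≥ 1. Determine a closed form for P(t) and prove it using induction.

P(t) = 11^t(t - 3) + 3

We claim P(t) = 11^t(t - 3) + 3 for all t ≥ 1.
When t = 1: P(1) = -19, and the closed form gives -19. They agree.
Inductive step: suppose the statement holds for some j ≥ 1, so P(j) = 11^j(j - 3) + 3.
Then P(j+1) = P(j) + (11^j(10j - 19)) = (11^j(j - 3) + 3) + (11^j(10j - 19)).
Simplifying, P(j+1) = 11·11^j·j - 22·11^j + 3 = 11^(j+1)((j+1) - 3) + 3,
which is the closed form with t = j+1.
By the principle of mathematical induction, the result holds for all t ≥ 1.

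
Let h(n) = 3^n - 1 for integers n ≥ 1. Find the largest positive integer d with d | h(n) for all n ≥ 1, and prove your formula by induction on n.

Computing the first values: h(1) = 2 and h(2) = 8; gcd(2, 8) = 2, so d ≤ 2.
We prove 2 | 3^n - 1 for all n ≥ 1 by induction on n.
When n = 1: h(1) = 2 = 2·(1), so 2 | h(1).
Suppose the result is true for n = p, i.e. 2 | h(p). Then
3^{p+1} − 1^{p+1} = 3·3^p − 1·1^p = 3·(3^p − 1^p) + (2)·1^p. The first term is divisible by 2 by the inductive hypothesis, and the second term (2)·1^p is divisible by 2 since 2 | 2. Hence 2 | h(p+1).
By induction, the statement is established for all n ≥ 1.
Therefore the largest such d is 2.

d = 2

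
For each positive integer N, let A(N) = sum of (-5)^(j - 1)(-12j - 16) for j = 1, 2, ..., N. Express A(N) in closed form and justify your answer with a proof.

We claim A(N) = (-5)^N(2N + 3) - 3 for all N ≥ 1.
When N = 1: A(1) = -28, and the closed form gives -28. They agree.
Inductive step: suppose the statement holds for some j ≥ 1, so A(j) = (-5)^j(2j + 3) - 3.
Then A(j+1) = A(j) + ((-5)^j(-12j - 28)) = ((-5)^j(2j + 3) - 3) + ((-5)^j(-12j - 28)).
Simplifying, A(j+1) = -10(-5)^j·j - 25(-5)^j - 3 = (-5)^(j+1)(2(j+1) + 3) - 3,
which is the closed form with N = j+1.
By induction, the statement is established for all N ≥ 1.

A(N) = (-5)^N(2N + 3) - 3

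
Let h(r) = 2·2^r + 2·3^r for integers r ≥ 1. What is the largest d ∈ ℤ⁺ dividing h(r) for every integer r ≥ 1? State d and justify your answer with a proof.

d = 2

Computing the first values: h(1) = 10 and h(2) = 26; gcd(10, 26) = 2, so d ≤ 2.
We prove 2 | 2·2^r + 2·3^r for all r ≥ 1 by induction on r.
Base case (r = 1): h(1) = 10 = 2·(5), so 2 | h(1).
Inductive step: suppose the statement holds for some p ≥ 1, i.e. 2 | h(p). Then
h(p+1) − 3·h(p) = (2·2^(p+1) + 2·3^(p+1)) − 3·(2·2^p + 2·3^p) = (2)·2^p·(2 − 3) = (-2)·2^p. Since 2 | h(p) by the inductive hypothesis, 2 | 3·h(p); and 2 | -2 since -2 = 2·-1. Therefore 2 | h(p+1).
Hence, by induction on r, the claim holds for every r ≥ 1.
Therefore the largest such d is 2.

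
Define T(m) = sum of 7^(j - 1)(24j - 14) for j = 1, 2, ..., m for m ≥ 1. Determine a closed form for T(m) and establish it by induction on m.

We claim T(m) = 7^m(4m - 3) + 3 for all m ≥ 1.
Base case (m = 1): T(1) = 10, and the closed form gives 10. They agree.
Inductive step: suppose the statement holds for some j ≥ 1, so T(j) = 7^j(4j - 3) + 3.
Then T(j+1) = T(j) + (7^j(24j + 10)) = (7^j(4j - 3) + 3) + (7^j(24j + 10)).
Simplifying, T(j+1) = 28·7^j·j + 7·7^j + 3 = 7^(j+1)(4(j+1) - 3) + 3,
which is the closed form with m = j+1.
This completes the induction.

T(m) = 7^m(4m - 3) + 3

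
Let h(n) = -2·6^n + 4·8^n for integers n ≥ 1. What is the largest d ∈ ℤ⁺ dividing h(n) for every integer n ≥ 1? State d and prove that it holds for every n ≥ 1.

Computing the first values: h(1) = 20 and h(2) = 184; gcd(20, 184) = 4, so d ≤ 4.
We prove 4 | -2·6^n + 4·8^n for all n ≥ 1 by induction on n.
Base step (n = 1): h(1) = 20 = 4·(5), so 4 | h(1).
Inductive step: assume the claim holds for n = m, i.e. 4 | h(m). Then
h(m+1) − 8·h(m) = (-2·6^(m+1) + 4·8^(m+1)) − 8·(-2·6^m + 4·8^m) = (-2)·6^m·(6 − 8) = (4)·6^m. Since 4 | h(m) by the inductive hypothesis, 4 | 8·h(m); and 4 | 4 since 4 = 4·1. Therefore 4 | h(m+1).
Hence, by induction on n, the claim holds for every n ≥ 1.
Therefore the largest such d is 4.

d = 4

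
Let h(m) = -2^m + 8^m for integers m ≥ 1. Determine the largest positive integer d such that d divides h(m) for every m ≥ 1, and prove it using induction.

d = 6

Computing the first values: h(1) = 6 and h(2) = 60; gcd(6, 60) = 6, so d ≤ 6.
We prove 6 | -2^m + 8^m for all m ≥ 1 by induction on m.
Base case (m = 1): h(1) = 6 = 6·(1), so 6 | h(1).
Inductive step: assume the claim holds for m = p, i.e. 6 | h(p). Then
8^{p+1} − 2^{p+1} = 8·8^p − 2·2^p = 8·(8^p − 2^p) + (6)·2^p. The first term is divisible by 6 by the inductive hypothesis, and the second term (6)·2^p is divisible by 6 since 6 | 6. Hence 6 | h(p+1).
Hence, by induction on m, the claim holds for every m ≥ 1.
Therefore the largest such d is 6.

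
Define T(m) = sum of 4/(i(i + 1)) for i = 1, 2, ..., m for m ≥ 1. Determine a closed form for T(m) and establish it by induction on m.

We claim T(m) = 4m/(m + 1) for all m ≥ 1.
Base case (m = 1): T(1) = 2, and the closed form gives 2. They agree.
Inductive step: suppose the statement holds for some i ≥ 1, so T(i) = 4i/(i + 1).
Then T(i+1) = T(i) + (4/((i + 1)(i + 2))) = (4i/(i + 1)) + (4/((i + 1)(i + 2))).
Simplifying, T(i+1) = 4(i + 1)/(i + 2) = 4(i+1)/((i+1) + 1),
which is the closed form with m = i+1.
This completes the induction.

T(m) = 4m/(m + 1)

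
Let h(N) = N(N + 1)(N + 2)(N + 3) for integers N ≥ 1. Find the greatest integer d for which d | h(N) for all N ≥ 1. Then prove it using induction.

Computing the first values: h(1) = 24 and h(2) = 120; gcd(24, 120) = 24, so d ≤ 24.
We prove 24 | N(N + 1)(N + 2)(N + 3) for all N ≥ 1 by induction on N.
Base case (N = 1): h(1) = 24 = 24·(1), so 24 | h(1).
Suppose the result is true for N = k, i.e. 24 | h(k). Then
h(k+1) − h(k) = (k+1)·(k+2)·(k+3)·(k+4) − k·(k+1)·(k+2)·(k+3) = (k+1)·(k+2)·(k+3)·[(k+4) − k] = 4·(k+1)·(k+2)·(k+3). The product of 3 consecutive integers is divisible by (3)! = 6, so h(k+1) − h(k) is divisible by 4·6 = 24. By the inductive hypothesis 24 | h(k), hence 24 | h(k+1).
Hence, by induction on N, the claim holds for every N ≥ 1.
Therefore the largest such d is 24.

d = 24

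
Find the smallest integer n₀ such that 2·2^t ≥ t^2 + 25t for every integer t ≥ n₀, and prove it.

n₀ = 7

At t = 6: 128 < 186, so the inequality fails and n₀ ≥ 7. We prove 2·2^t ≥ t^2 + 25t for all t ≥ 7.
When t = 7: 2·2^t = 256 and t^2 + 25t = 224, so 256 ≥ 224.
Inductive step: assume the claim holds for t = r, so 2·2^r ≥ r^2 + 25r.
Then 2·2^(r + 1) = 2·(2·2^r) ≥ 2·(r^2 + 25r).
Also, for r ≥ 7 we have 2·(r^2 + 25r) ≥ (r+1)^2 + 25(r+1), since 2·(r^2 + 25r) − ((r+1)^2 + 25(r+1)) = r^2 + 23r - 26, which is nonnegative for all r ≥ 7.
Combining, 2·2^(r + 1) ≥ (r+1)^2 + 25(r+1).
This completes the induction.
Hence the smallest such n₀ is 7.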